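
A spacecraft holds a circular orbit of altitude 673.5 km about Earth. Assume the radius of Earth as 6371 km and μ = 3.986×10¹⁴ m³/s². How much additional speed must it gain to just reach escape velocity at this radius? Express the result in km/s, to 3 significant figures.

Δv ≈ 3.12 km/s

r = 6371 + 673.5 = 7044.5 km = 7.0445×10⁶ m.
Circular speed v_c = √(μ/r) = 7522 m/s.
Escape speed v_esc = √(2μ/r) = √2 × v_c = 10640 m/s.
Δv = v_esc − v_c = 3116 m/s = 3.116 km/s.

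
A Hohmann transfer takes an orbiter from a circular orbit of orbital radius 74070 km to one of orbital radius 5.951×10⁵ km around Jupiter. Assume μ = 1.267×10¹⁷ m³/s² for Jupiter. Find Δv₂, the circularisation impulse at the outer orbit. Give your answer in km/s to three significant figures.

Δv ≈ 7.73 km/s

r₁ = 74070 km = 7.407×10⁷ m.
r₂ = 5.951×10⁵ km = 5.951×10⁸ m.
Transfer ellipse a_t = (r₁ + r₂)/2 = 3.346×10⁸ m.
At r₁: circular v_c1 = √(μ/r₁) = 41360 m/s; transfer-perijove v_p = √[μ(2/r₁ − 1/a_t)] = 55160 m/s.
At r₂: circular v_c2 = √(μ/r₂) = 14590 m/s; transfer-apojove v_a = √[μ(2/r₂ − 1/a_t)] = 6865 m/s.
Δv₂ = v_c2 − v_a = 7726 m/s.
= 7.726 km/s.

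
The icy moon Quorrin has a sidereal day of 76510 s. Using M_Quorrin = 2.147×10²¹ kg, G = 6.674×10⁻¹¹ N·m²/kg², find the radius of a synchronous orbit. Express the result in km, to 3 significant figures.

μ = GM = 6.674×10⁻¹¹ × 2.147×10²¹ = 1.433×10¹¹ m³/s².
A synchronous orbit has period T, so by Kepler's third law a = (μT²/4π²)^(1/3).
μT²/4π² = 1.433×10¹¹ × (7.651×10⁴)² / 39.48 = 2.125×10¹⁹ m³.
a = 2.770×10⁶ m = 2769.7 km.

r_sync ≈ 2770 km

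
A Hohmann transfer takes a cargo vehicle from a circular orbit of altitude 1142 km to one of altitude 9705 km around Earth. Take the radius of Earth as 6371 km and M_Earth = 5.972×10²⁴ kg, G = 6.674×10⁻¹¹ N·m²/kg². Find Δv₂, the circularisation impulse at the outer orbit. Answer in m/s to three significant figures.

μ = GM = 6.674×10⁻¹¹ × 5.972×10²⁴ = 3.986×10¹⁴ m³/s².
r₁ = 6371 + 1142 = 7513.0 km = 7.5130×10⁶ m.
r₂ = 6371 + 9705 = 16076 km = 1.6076×10⁷ m.
Transfer ellipse a_t = (r₁ + r₂)/2 = 1.179×10⁷ m.
At r₁: circular v_c1 = √(μ/r₁) = 7284 m/s; transfer-perigee v_p = √[μ(2/r₁ − 1/a_t)] = 8503 m/s.
At r₂: circular v_c2 = √(μ/r₂) = 4979 m/s; transfer-apogee v_a = √[μ(2/r₂ − 1/a_t)] = 3974 m/s.
Δv₂ = v_c2 − v_a = 1005 m/s.

Δv ≈ 1010 m/s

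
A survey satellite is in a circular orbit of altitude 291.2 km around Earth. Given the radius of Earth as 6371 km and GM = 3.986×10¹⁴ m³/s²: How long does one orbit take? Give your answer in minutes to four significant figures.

T ≈ 90.20 minutes

r = 6371 + 291.2 = 6662.2 km = 6.6622×10⁶ m.
Kepler's third law: T = 2π√(r³/μ) = 2π√((6.662×10⁶)³ / 3.986×10¹⁴).
r³/μ = 7.418×10⁵ s², so T = 2π × 8.613×10² = 5.412×10³ s.
Converting: 5.412×10³ s ÷ 60.00 = 90.20 minutes.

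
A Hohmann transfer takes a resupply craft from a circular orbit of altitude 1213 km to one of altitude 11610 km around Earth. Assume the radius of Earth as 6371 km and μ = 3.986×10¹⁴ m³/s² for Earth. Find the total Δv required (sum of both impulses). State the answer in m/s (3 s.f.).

r₁ = 6371 + 1213 = 7584.0 km = 7.5840×10⁶ m.
r₂ = 6371 + 11610 = 17981 km = 1.7981×10⁷ m.
Transfer ellipse a_t = (r₁ + r₂)/2 = 1.278×10⁷ m.
At r₁: circular v_c1 = √(μ/r₁) = 7250 m/s; transfer-perigee v_p = √[μ(2/r₁ − 1/a_t)] = 8598 m/s.
Δv₁ = v_p − v_c1 = 1349 m/s.
At r₂: circular v_c2 = √(μ/r₂) = 4708 m/s; transfer-apogee v_a = √[μ(2/r₂ − 1/a_t)] = 3627 m/s.
Δv₂ = v_c2 − v_a = 1082 m/s.
Total Δv = Δv₁ + Δv₂ = 2430 m/s.

Δv_total ≈ 2430 m/s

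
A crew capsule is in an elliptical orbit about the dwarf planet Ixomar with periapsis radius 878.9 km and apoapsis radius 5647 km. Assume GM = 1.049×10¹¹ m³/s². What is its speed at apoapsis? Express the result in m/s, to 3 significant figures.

v ≈ 70.7 m/s

Semi-major axis a = (r_p + r_a)/2 = 3262.9 km = 3.263×10⁶ m.
Vis-viva: v² = μ(2/r − 1/a) = 1.049×10¹¹ × (3.542×10⁻⁷ − 3.065×10⁻⁷) = 5.004×10³ m²/s².
v = 70.74 m/s.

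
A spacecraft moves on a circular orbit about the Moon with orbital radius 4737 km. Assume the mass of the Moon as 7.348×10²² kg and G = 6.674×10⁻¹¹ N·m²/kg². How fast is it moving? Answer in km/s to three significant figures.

v ≈ 1.02 km/s

μ = GM = 6.674×10⁻¹¹ × 7.348×10²² = 4.904×10¹² m³/s².
r = 4737 km = 4.737×10⁶ m.
For a circular orbit v = √(μ/r) = √(4.904×10¹² / 4.737×10⁶) = √(1.035×10⁶) = 1017 m/s.
That is 1.017 km/s.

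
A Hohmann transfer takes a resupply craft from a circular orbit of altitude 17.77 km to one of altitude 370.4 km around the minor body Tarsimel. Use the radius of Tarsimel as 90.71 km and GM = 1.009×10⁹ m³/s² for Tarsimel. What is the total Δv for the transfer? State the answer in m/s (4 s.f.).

r₁ = 90.71 + 17.77 = 108.48 km = 1.0848×10⁵ m.
r₂ = 90.71 + 370.4 = 461.11 km = 4.6111×10⁵ m.
Transfer ellipse a_t = (r₁ + r₂)/2 = 2.848×10⁵ m.
At r₁: circular v_c1 = √(μ/r₁) = 96.44 m/s; transfer-periapsis v_p = √[μ(2/r₁ − 1/a_t)] = 122.7 m/s.
Δv₁ = v_p − v_c1 = 26.27 m/s.
At r₂: circular v_c2 = √(μ/r₂) = 46.78 m/s; transfer-apoapsis v_a = √[μ(2/r₂ − 1/a_t)] = 28.87 m/s.
Δv₂ = v_c2 − v_a = 17.91 m/s.
Total Δv = Δv₁ + Δv₂ = 44.18 m/s.

Δv_total ≈ 44.18 m/s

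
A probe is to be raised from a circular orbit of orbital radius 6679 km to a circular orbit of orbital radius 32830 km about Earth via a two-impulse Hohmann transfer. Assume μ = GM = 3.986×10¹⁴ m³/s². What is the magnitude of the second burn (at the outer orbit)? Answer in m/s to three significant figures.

r₁ = 6679 km = 6.679×10⁶ m.
r₂ = 32830 km = 3.283×10⁷ m.
Transfer ellipse a_t = (r₁ + r₂)/2 = 1.975×10⁷ m.
At r₁: circular v_c1 = √(μ/r₁) = 7725 m/s; transfer-perigee v_p = √[μ(2/r₁ − 1/a_t)] = 9959 m/s.
At r₂: circular v_c2 = √(μ/r₂) = 3484 m/s; transfer-apogee v_a = √[μ(2/r₂ − 1/a_t)] = 2026 m/s.
Δv₂ = v_c2 − v_a = 1458 m/s.

Δv ≈ 1460 m/s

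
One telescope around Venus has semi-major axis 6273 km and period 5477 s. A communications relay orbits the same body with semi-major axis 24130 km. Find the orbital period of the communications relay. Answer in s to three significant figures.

T₂ ≈ 41300 s

Kepler's third law: T² ∝ a³, so T₂ = T₁ (a₂/a₁)^(3/2).
a₂/a₁ = 3.847, (a₂/a₁)^(3/2) = 7.544.
T₂ = 5477 × 7.544 = 41320 s.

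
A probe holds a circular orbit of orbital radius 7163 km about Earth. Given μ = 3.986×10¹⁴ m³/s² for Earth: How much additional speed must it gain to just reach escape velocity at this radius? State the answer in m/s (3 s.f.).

Δv ≈ 3090 m/s

r = 7163 km = 7.163×10⁶ m.
Circular speed v_c = √(μ/r) = 7460 m/s.
Escape speed v_esc = √(2μ/r) = √2 × v_c = 10550 m/s.
Δv = v_esc − v_c = 3090 m/s.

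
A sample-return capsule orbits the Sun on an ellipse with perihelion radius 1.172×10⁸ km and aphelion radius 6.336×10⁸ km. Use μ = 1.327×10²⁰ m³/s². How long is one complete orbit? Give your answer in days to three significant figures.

T ≈ 1450 days

Semi-major axis a = (r_p + r_a)/2 = (1.1720×10⁸ + 6.3360×10⁸)/2 = 3.7540×10⁸ km = 3.754×10¹¹ m.
By Kepler's third law T = 2π√(a³/μ) = 2π × 1.997×10⁷ = 1.255×10⁸ s.
= 1452 days.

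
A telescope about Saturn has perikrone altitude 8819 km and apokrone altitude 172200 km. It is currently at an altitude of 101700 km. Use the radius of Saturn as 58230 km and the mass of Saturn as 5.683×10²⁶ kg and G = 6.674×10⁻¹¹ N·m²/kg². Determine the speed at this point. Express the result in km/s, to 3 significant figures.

μ = GM = 6.674×10⁻¹¹ × 5.683×10²⁶ = 3.793×10¹⁶ m³/s².
r_p = 58230 + 8819 = 67049 km = 6.7049×10⁷ m.
r_a = 58230 + 172200 = 230430 km = 2.3043×10⁸ m.
r = 58230 + 101700 = 1.5993×10⁵ km = 1.599×10⁸ m.
Semi-major axis a = (r_p + r_a)/2 = 1.4874×10⁵ km = 1.487×10⁸ m.
Vis-viva: v² = μ(2/r − 1/a) = 3.793×10¹⁶ × (1.251×10⁻⁸ − 6.723×10⁻⁹) = 2.193×10⁸ m²/s².
v = 14810 m/s = 14.81 km/s.

v ≈ 14.8 km/s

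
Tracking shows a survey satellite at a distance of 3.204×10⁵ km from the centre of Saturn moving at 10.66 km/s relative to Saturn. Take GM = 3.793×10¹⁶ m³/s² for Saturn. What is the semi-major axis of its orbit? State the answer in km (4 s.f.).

a ≈ 3.080×10⁵ km

r = 3.204×10⁸ m.
Specific orbital energy ε = v²/2 − μ/r = (10660)²/2 − 3.793×10¹⁶/3.204×10⁸ = -6.157×10⁷ J/kg.
Since ε = −μ/(2a), a = −μ/(2ε) = 3.080×10⁸ m = 3.0805×10⁵ km.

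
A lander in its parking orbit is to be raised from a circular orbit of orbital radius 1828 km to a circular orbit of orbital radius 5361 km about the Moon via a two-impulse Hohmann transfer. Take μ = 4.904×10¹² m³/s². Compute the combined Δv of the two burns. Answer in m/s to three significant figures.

r₁ = 1828 km = 1.828×10⁶ m.
r₂ = 5361 km = 5.361×10⁶ m.
Transfer ellipse a_t = (r₁ + r₂)/2 = 3.594×10⁶ m.
At r₁: circular v_c1 = √(μ/r₁) = 1638 m/s; transfer-perilune v_p = √[μ(2/r₁ − 1/a_t)] = 2000 m/s.
Δv₁ = v_p − v_c1 = 362.4 m/s.
At r₂: circular v_c2 = √(μ/r₂) = 956.4 m/s; transfer-apolune v_a = √[μ(2/r₂ − 1/a_t)] = 682.1 m/s.
Δv₂ = v_c2 − v_a = 274.4 m/s.
Total Δv = Δv₁ + Δv₂ = 636.8 m/s.

Δv_total ≈ 637 m/s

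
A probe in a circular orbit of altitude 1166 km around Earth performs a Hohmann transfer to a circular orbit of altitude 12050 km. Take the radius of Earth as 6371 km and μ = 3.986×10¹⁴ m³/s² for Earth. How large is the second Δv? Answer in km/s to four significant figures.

r₁ = 6371 + 1166 = 7537.0 km = 7.5370×10⁶ m.
r₂ = 6371 + 12050 = 18421 km = 1.8421×10⁷ m.
Transfer ellipse a_t = (r₁ + r₂)/2 = 1.298×10⁷ m.
At r₁: circular v_c1 = √(μ/r₁) = 7272 m/s; transfer-perigee v_p = √[μ(2/r₁ − 1/a_t)] = 8664 m/s.
At r₂: circular v_c2 = √(μ/r₂) = 4652 m/s; transfer-apogee v_a = √[μ(2/r₂ − 1/a_t)] = 3545 m/s.
Δv₂ = v_c2 − v_a = 1107 m/s.
= 1.107 km/s.

Δv ≈ 1.107 km/s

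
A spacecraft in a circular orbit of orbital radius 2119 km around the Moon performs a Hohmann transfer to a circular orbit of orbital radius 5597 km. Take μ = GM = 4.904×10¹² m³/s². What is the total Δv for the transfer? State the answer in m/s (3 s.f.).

Δv_total ≈ 553 m/s

r₁ = 2119 km = 2.119×10⁶ m.
r₂ = 5597 km = 5.597×10⁶ m.
Transfer ellipse a_t = (r₁ + r₂)/2 = 3.858×10⁶ m.
At r₁: circular v_c1 = √(μ/r₁) = 1521 m/s; transfer-perilune v_p = √[μ(2/r₁ − 1/a_t)] = 1832 m/s.
Δv₁ = v_p − v_c1 = 311.1 m/s.
At r₂: circular v_c2 = √(μ/r₂) = 936.0 m/s; transfer-apolune v_a = √[μ(2/r₂ − 1/a_t)] = 693.7 m/s.
Δv₂ = v_c2 − v_a = 242.3 m/s.
Total Δv = Δv₁ + Δv₂ = 553.4 m/s.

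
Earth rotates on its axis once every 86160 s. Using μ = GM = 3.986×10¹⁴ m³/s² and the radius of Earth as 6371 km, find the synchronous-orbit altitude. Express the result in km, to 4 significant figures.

h_sync ≈ 35790 km

A synchronous orbit has period T, so by Kepler's third law a = (μT²/4π²)^(1/3).
μT²/4π² = 3.986×10¹⁴ × (8.616×10⁴)² / 39.48 = 7.495×10²² m³.
a = 4.216×10⁷ m = 42163 km.
Altitude h = a − R = 42163 − 6371 = 35792 km.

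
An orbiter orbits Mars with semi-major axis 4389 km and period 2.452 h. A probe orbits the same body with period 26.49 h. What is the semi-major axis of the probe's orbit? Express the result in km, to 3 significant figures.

Kepler's third law: a³ ∝ T², so a₂ = a₁ (T₂/T₁)^(2/3).
T₂/T₁ = 10.80, (T₂/T₁)^(2/3) = 4.887.
a₂ = 4389 × 4.887 = 21450 km.

a₂ ≈ 21400 km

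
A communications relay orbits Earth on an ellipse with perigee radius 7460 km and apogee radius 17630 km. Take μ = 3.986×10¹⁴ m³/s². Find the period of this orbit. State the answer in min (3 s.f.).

T ≈ 233 min

Semi-major axis a = (r_p + r_a)/2 = (7460.0 + 17630)/2 = 12545 km = 1.254×10⁷ m.
By Kepler's third law T = 2π√(a³/μ) = 2π × 2.226×10³ = 1.398×10⁴ s.
= 233.1 min.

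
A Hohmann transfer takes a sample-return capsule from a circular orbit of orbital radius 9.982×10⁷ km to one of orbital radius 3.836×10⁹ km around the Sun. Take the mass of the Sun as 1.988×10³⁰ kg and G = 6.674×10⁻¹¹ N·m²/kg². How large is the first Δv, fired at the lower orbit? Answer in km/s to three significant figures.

Δv ≈ 14.4 km/s

μ = GM = 6.674×10⁻¹¹ × 1.988×10³⁰ = 1.327×10²⁰ m³/s².
r₁ = 9.982×10⁷ km = 9.982×10¹⁰ m.
r₂ = 3.836×10⁹ km = 3.836×10¹² m.
Transfer ellipse a_t = (r₁ + r₂)/2 = 1.968×10¹² m.
At r₁: circular v_c1 = √(μ/r₁) = 36460 m/s; transfer-perihelion v_p = √[μ(2/r₁ − 1/a_t)] = 50900 m/s.
Δv₁ = v_p − v_c1 = 14440 m/s.
= 14.44 km/s.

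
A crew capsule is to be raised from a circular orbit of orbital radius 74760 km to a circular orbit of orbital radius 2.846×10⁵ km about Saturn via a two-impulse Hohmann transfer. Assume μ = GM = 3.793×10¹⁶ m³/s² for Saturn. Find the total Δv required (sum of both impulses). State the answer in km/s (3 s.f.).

r₁ = 74760 km = 7.476×10⁷ m.
r₂ = 2.846×10⁵ km = 2.846×10⁸ m.
Transfer ellipse a_t = (r₁ + r₂)/2 = 1.797×10⁸ m.
At r₁: circular v_c1 = √(μ/r₁) = 22520 m/s; transfer-perikrone v_p = √[μ(2/r₁ − 1/a_t)] = 28350 m/s.
Δv₁ = v_p − v_c1 = 5824 m/s.
At r₂: circular v_c2 = √(μ/r₂) = 11540 m/s; transfer-apokrone v_a = √[μ(2/r₂ − 1/a_t)] = 7447 m/s.
Δv₂ = v_c2 − v_a = 4098 m/s.
Total Δv = Δv₁ + Δv₂ = 9921 m/s = 9.921 km/s.

Δv_total ≈ 9.92 km/s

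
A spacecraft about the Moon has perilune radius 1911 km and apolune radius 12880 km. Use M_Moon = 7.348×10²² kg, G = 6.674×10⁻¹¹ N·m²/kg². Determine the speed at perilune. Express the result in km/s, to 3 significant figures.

μ = GM = 6.674×10⁻¹¹ × 7.348×10²² = 4.904×10¹² m³/s².
Semi-major axis a = (r_p + r_a)/2 = 7395.5 km = 7.396×10⁶ m.
Vis-viva: v² = μ(2/r − 1/a) = 4.904×10¹² × (1.047×10⁻⁶ − 1.352×10⁻⁷) = 4.469×10⁶ m²/s².
v = 2114 m/s = 2.114 km/s.

v ≈ 2.11 km/s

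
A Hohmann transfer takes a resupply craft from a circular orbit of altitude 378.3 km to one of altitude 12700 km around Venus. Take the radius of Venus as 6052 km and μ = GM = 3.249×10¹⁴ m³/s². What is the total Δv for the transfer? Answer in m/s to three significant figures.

r₁ = 6052 + 378.3 = 6430.3 km = 6.4303×10⁶ m.
r₂ = 6052 + 12700 = 18752 km = 1.8752×10⁷ m.
Transfer ellipse a_t = (r₁ + r₂)/2 = 1.259×10⁷ m.
At r₁: circular v_c1 = √(μ/r₁) = 7108 m/s; transfer-periapsis v_p = √[μ(2/r₁ − 1/a_t)] = 8675 m/s.
Δv₁ = v_p − v_c1 = 1566 m/s.
At r₂: circular v_c2 = √(μ/r₂) = 4162 m/s; transfer-apoapsis v_a = √[μ(2/r₂ − 1/a_t)] = 2975 m/s.
Δv₂ = v_c2 − v_a = 1188 m/s.
Total Δv = Δv₁ + Δv₂ = 2754 m/s.

Δv_total ≈ 2750 m/s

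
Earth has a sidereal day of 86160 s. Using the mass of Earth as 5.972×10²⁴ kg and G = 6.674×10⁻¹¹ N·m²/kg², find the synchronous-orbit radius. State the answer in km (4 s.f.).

μ = GM = 6.674×10⁻¹¹ × 5.972×10²⁴ = 3.986×10¹⁴ m³/s².
A synchronous orbit has period T, so by Kepler's third law a = (μT²/4π²)^(1/3).
μT²/4π² = 3.986×10¹⁴ × (8.616×10⁴)² / 39.48 = 7.495×10²² m³.
a = 4.216×10⁷ m = 42162 km.

r_sync ≈ 42160 km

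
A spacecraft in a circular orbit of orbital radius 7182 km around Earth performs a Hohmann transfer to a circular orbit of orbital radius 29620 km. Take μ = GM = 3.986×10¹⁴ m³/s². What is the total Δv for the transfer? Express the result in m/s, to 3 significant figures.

r₁ = 7182 km = 7.182×10⁶ m.
r₂ = 29620 km = 2.962×10⁷ m.
Transfer ellipse a_t = (r₁ + r₂)/2 = 1.840×10⁷ m.
At r₁: circular v_c1 = √(μ/r₁) = 7450 m/s; transfer-perigee v_p = √[μ(2/r₁ − 1/a_t)] = 9452 m/s.
Δv₁ = v_p − v_c1 = 2002 m/s.
At r₂: circular v_c2 = √(μ/r₂) = 3668 m/s; transfer-apogee v_a = √[μ(2/r₂ − 1/a_t)] = 2292 m/s.
Δv₂ = v_c2 − v_a = 1377 m/s.
Total Δv = Δv₁ + Δv₂ = 3379 m/s.

Δv_total ≈ 3380 m/s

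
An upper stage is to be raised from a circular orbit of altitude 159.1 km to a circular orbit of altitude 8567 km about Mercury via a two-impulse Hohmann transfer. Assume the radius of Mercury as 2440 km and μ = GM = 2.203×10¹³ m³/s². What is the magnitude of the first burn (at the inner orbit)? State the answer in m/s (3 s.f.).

Δv ≈ 792 m/s

r₁ = 2440 + 159.1 = 2599.1 km = 2.5991×10⁶ m.
r₂ = 2440 + 8567 = 11007 km = 1.1007×10⁷ m.
Transfer ellipse a_t = (r₁ + r₂)/2 = 6.803×10⁶ m.
At r₁: circular v_c1 = √(μ/r₁) = 2911 m/s; transfer-periherm v_p = √[μ(2/r₁ − 1/a_t)] = 3703 m/s.
Δv₁ = v_p − v_c1 = 791.9 m/s.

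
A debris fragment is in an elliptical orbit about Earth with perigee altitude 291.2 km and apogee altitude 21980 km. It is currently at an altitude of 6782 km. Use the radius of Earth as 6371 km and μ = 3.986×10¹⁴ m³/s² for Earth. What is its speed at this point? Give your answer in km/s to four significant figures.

v ≈ 6.152 km/s

r_p = 6371 + 291.2 = 6662.2 km = 6.6622×10⁶ m.
r_a = 6371 + 21980 = 28351 km = 2.8351×10⁷ m.
r = 6371 + 6782 = 13153 km = 1.315×10⁷ m.
Semi-major axis a = (r_p + r_a)/2 = 17507 km = 1.751×10⁷ m.
Vis-viva: v² = μ(2/r − 1/a) = 3.986×10¹⁴ × (1.521×10⁻⁷ − 5.712×10⁻⁸) = 3.784×10⁷ m²/s².
v = 6152 m/s = 6.152 km/s.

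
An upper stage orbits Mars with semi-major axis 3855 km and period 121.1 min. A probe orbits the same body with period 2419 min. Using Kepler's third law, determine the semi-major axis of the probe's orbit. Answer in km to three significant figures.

Kepler's third law: a³ ∝ T², so a₂ = a₁ (T₂/T₁)^(2/3).
T₂/T₁ = 19.98, (T₂/T₁)^(2/3) = 7.362.
a₂ = 3855 × 7.362 = 28380 km.

a₂ ≈ 28400 km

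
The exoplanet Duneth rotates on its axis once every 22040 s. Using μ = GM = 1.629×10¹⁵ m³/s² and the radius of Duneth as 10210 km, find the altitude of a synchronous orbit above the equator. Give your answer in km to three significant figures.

A synchronous orbit has period T, so by Kepler's third law a = (μT²/4π²)^(1/3).
μT²/4π² = 1.629×10¹⁵ × (2.204×10⁴)² / 39.48 = 2.004×10²² m³.
a = 2.716×10⁷ m = 27164 km.
Altitude h = a − R = 27164 − 10210 = 16954 km.

h_sync ≈ 17000 km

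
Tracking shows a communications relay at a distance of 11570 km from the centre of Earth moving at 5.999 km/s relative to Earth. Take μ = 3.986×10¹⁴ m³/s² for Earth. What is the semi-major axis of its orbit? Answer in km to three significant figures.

r = 1.157×10⁷ m.
Vis-viva rearranged: 1/a = 2/r − v²/μ = 1.729×10⁻⁷ − 9.029×10⁻⁸ = 8.257×10⁻⁸ m⁻¹.
a = 1.211×10⁷ m = 12110 km.

a ≈ 12100 km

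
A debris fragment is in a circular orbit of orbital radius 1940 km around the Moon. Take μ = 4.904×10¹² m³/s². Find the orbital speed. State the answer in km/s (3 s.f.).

v ≈ 1.59 km/s

r = 1940 km = 1.940×10⁶ m.
For a circular orbit v = √(μ/r) = √(4.904×10¹² / 1.940×10⁶) = √(2.528×10⁶) = 1590 m/s.
That is 1.590 km/s.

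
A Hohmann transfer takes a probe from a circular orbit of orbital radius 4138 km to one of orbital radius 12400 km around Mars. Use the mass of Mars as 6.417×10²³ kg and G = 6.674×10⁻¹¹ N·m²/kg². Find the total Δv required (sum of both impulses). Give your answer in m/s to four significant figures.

Δv_total ≈ 1266 m/s

μ = GM = 6.674×10⁻¹¹ × 6.417×10²³ = 4.283×10¹³ m³/s².
r₁ = 4138 km = 4.138×10⁶ m.
r₂ = 12400 km = 1.240×10⁷ m.
Transfer ellipse a_t = (r₁ + r₂)/2 = 8.269×10⁶ m.
At r₁: circular v_c1 = √(μ/r₁) = 3217 m/s; transfer-periapsis v_p = √[μ(2/r₁ − 1/a_t)] = 3940 m/s.
Δv₁ = v_p − v_c1 = 722.5 m/s.
At r₂: circular v_c2 = √(μ/r₂) = 1858 m/s; transfer-apoapsis v_a = √[μ(2/r₂ − 1/a_t)] = 1315 m/s.
Δv₂ = v_c2 − v_a = 543.8 m/s.
Total Δv = Δv₁ + Δv₂ = 1266 m/s.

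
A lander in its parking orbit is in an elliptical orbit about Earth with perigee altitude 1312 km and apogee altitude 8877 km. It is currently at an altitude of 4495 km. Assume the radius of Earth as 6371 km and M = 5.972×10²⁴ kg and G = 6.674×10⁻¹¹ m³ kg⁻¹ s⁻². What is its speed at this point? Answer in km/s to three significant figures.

μ = GM = 6.674×10⁻¹¹ × 5.972×10²⁴ = 3.986×10¹⁴ m³/s².
r_p = 6371 + 1312 = 7683.0 km = 7.6830×10⁶ m.
r_a = 6371 + 8877 = 15248 km = 1.5248×10⁷ m.
r = 6371 + 4495 = 10866 km = 1.087×10⁷ m.
Semi-major axis a = (r_p + r_a)/2 = 11466 km = 1.147×10⁷ m.
Vis-viva: v² = μ(2/r − 1/a) = 3.986×10¹⁴ × (1.841×10⁻⁷ − 8.722×10⁻⁸) = 3.860×10⁷ m²/s².
v = 6213 m/s = 6.213 km/s.

v ≈ 6.21 km/s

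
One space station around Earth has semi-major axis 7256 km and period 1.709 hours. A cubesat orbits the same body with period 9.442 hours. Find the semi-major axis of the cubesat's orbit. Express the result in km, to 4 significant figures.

Kepler's third law: a³ ∝ T², so a₂ = a₁ (T₂/T₁)^(2/3).
T₂/T₁ = 5.525, (T₂/T₁)^(2/3) = 3.125.
a₂ = 7256 × 3.125 = 22680 km.

a₂ ≈ 22680 km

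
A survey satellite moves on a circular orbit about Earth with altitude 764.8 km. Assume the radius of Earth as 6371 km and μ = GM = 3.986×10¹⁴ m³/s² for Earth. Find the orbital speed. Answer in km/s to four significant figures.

r = 6371 + 764.8 = 7135.8 km = 7.1358×10⁶ m.
For a circular orbit v = √(μ/r) = √(3.986×10¹⁴ / 7.136×10⁶) = √(5.586×10⁷) = 7474 m/s.
That is 7.474 km/s.

v ≈ 7.474 km/s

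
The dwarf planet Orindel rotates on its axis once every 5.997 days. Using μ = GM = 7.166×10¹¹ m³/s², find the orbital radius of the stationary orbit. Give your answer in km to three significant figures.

T = 5.997 days = 5.181×10⁵ s.
A synchronous orbit has period T, so by Kepler's third law a = (μT²/4π²)^(1/3).
μT²/4π² = 7.166×10¹¹ × (5.181×10⁵)² / 39.48 = 4.873×10²¹ m³.
a = 1.695×10⁷ m = 16954 km.

r_sync ≈ 17000 km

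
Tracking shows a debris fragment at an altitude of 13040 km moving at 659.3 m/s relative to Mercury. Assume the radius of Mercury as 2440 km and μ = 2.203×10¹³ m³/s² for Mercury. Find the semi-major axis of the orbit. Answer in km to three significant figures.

r = 2440 + 13040 = 15480 km = 1.548×10⁷ m.
Vis-viva rearranged: 1/a = 2/r − v²/μ = 1.292×10⁻⁷ − 1.973×10⁻⁸ = 1.095×10⁻⁷ m⁻¹.
a = 9.135×10⁶ m = 9135.1 km.

a ≈ 9140 km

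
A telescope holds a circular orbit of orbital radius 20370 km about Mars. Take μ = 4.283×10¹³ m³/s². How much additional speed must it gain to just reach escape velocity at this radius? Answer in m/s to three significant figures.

r = 20370 km = 2.037×10⁷ m.
Circular speed v_c = √(μ/r) = 1450 m/s.
Escape speed v_esc = √(2μ/r) = √2 × v_c = 2051 m/s.
Δv = v_esc − v_c = 600.6 m/s.

Δv ≈ 601 m/s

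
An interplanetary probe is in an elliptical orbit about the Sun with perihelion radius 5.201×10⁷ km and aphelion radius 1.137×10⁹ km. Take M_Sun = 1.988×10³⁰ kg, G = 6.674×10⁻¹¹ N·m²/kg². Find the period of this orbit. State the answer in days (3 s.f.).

μ = GM = 6.674×10⁻¹¹ × 1.988×10³⁰ = 1.327×10²⁰ m³/s².
Semi-major axis a = (r_p + r_a)/2 = (5.2010×10⁷ + 1.1370×10⁹)/2 = 5.9450×10⁸ km = 5.945×10¹¹ m.
By Kepler's third law T = 2π√(a³/μ) = 2π × 3.980×10⁷ = 2.500×10⁸ s.
= 2894 days.

T ≈ 2890 days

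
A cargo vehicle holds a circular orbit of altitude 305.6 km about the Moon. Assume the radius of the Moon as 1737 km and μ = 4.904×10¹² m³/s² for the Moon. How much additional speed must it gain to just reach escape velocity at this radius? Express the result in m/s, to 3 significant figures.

r = 1737 + 305.6 = 2042.6 km = 2.0426×10⁶ m.
Circular speed v_c = √(μ/r) = 1549 m/s.
Escape speed v_esc = √(2μ/r) = √2 × v_c = 2191 m/s.
Δv = v_esc − v_c = 641.8 m/s.

Δv ≈ 642 m/s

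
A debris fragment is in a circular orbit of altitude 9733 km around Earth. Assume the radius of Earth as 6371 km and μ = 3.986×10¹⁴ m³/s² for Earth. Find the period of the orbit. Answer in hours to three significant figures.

T ≈ 5.65 hours

r = 6371 + 9733 = 16104 km = 1.6104×10⁷ m.
Kepler's third law: T = 2π√(r³/μ) = 2π√((1.610×10⁷)³ / 3.986×10¹⁴).
r³/μ = 1.048×10⁷ s², so T = 2π × 3.237×10³ = 2.034×10⁴ s.
Converting: 2.034×10⁴ s ÷ 3600 = 5.649 hours.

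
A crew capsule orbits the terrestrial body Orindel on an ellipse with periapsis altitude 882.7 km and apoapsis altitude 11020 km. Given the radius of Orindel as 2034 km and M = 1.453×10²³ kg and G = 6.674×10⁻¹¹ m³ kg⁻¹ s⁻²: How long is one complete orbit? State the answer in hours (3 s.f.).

T ≈ 12.6 hours

μ = GM = 6.674×10⁻¹¹ × 1.453×10²³ = 9.697×10¹² m³/s².
r_p = 2034 + 882.7 = 2916.7 km = 2.9167×10⁶ m.
r_a = 2034 + 11020 = 13054 km = 1.3054×10⁷ m.
Semi-major axis a = (r_p + r_a)/2 = (2916.7 + 13054)/2 = 7985.4 km = 7.985×10⁶ m.
By Kepler's third law T = 2π√(a³/μ) = 2π × 7.246×10³ = 4.553×10⁴ s.
= 12.65 hours.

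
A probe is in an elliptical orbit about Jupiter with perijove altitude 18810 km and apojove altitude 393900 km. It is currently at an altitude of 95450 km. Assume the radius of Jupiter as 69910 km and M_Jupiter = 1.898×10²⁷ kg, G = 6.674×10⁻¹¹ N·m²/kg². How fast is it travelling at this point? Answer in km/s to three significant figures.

v ≈ 32.8 km/s

μ = GM = 6.674×10⁻¹¹ × 1.898×10²⁷ = 1.267×10¹⁷ m³/s².
r_p = 69910 + 18810 = 88720 km = 8.8720×10⁷ m.
r_a = 69910 + 393900 = 463810 km = 4.6381×10⁸ m.
r = 69910 + 95450 = 1.6536×10⁵ km = 1.654×10⁸ m.
Semi-major axis a = (r_p + r_a)/2 = 2.7626×10⁵ km = 2.763×10⁸ m.
Vis-viva: v² = μ(2/r − 1/a) = 1.267×10¹⁷ × (1.209×10⁻⁸ − 3.620×10⁻⁹) = 1.074×10⁹ m²/s².
v = 32770 m/s = 32.77 km/s.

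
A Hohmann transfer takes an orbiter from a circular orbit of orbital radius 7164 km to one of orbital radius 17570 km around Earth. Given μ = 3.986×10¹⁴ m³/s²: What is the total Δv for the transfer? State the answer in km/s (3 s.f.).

r₁ = 7164 km = 7.164×10⁶ m.
r₂ = 17570 km = 1.757×10⁷ m.
Transfer ellipse a_t = (r₁ + r₂)/2 = 1.237×10⁷ m.
At r₁: circular v_c1 = √(μ/r₁) = 7459 m/s; transfer-perigee v_p = √[μ(2/r₁ − 1/a_t)] = 8891 m/s.
Δv₁ = v_p − v_c1 = 1432 m/s.
At r₂: circular v_c2 = √(μ/r₂) = 4763 m/s; transfer-apogee v_a = √[μ(2/r₂ − 1/a_t)] = 3625 m/s.
Δv₂ = v_c2 − v_a = 1138 m/s.
Total Δv = Δv₁ + Δv₂ = 2570 m/s = 2.570 km/s.

Δv_total ≈ 2.57 km/s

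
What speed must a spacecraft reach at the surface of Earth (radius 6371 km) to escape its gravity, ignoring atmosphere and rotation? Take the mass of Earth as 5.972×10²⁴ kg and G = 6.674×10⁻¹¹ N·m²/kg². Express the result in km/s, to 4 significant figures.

v_esc ≈ 11.19 km/s

μ = GM = 6.674×10⁻¹¹ × 5.972×10²⁴ = 3.986×10¹⁴ m³/s².
r = R = 6.371×10⁶ m.
Escape speed v_esc = √(2μ/r) = √(2 × 3.986×10¹⁴ / 6.371×10⁶) = √(1.251×10⁸) = 11190 m/s.
= 11.19 km/s.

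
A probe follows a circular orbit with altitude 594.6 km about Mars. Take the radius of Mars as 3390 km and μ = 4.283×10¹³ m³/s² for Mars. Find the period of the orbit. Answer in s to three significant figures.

r = 3390 + 594.6 = 3984.6 km = 3.9846×10⁶ m.
Kepler's third law: T = 2π√(r³/μ) = 2π√((3.985×10⁶)³ / 4.283×10¹³).
r³/μ = 1.477×10⁶ s², so T = 2π × 1.215×10³ = 7.636×10³ s.

T ≈ 7640 s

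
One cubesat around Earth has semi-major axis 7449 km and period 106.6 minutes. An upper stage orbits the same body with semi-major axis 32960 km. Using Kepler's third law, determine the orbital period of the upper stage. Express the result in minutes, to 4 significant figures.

Kepler's third law: T² ∝ a³, so T₂ = T₁ (a₂/a₁)^(3/2).
a₂/a₁ = 4.425, (a₂/a₁)^(3/2) = 9.308.
T₂ = 106.6 × 9.308 = 992.2 minutes.

T₂ ≈ 992.2 minutes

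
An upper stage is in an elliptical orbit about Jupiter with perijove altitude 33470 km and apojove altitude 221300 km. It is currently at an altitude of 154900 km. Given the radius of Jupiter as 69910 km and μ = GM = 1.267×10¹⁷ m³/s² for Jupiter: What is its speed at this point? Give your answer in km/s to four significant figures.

v ≈ 22.02 km/s

r_p = 69910 + 33470 = 103380 km = 1.0338×10⁸ m.
r_a = 69910 + 221300 = 291210 km = 2.9121×10⁸ m.
r = 69910 + 154900 = 2.2481×10⁵ km = 2.248×10⁸ m.
Semi-major axis a = (r_p + r_a)/2 = 1.9730×10⁵ km = 1.973×10⁸ m.
Vis-viva: v² = μ(2/r − 1/a) = 1.267×10¹⁷ × (8.896×10⁻⁹ − 5.069×10⁻⁹) = 4.850×10⁸ m²/s².
v = 22020 m/s = 22.02 km/s.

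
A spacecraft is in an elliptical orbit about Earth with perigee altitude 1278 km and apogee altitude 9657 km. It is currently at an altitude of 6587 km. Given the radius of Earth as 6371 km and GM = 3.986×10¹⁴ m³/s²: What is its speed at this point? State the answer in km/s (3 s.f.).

r_p = 6371 + 1278 = 7649.0 km = 7.6490×10⁶ m.
r_a = 6371 + 9657 = 16028 km = 1.6028×10⁷ m.
r = 6371 + 6587 = 12958 km = 1.296×10⁷ m.
Semi-major axis a = (r_p + r_a)/2 = 11838 km = 1.184×10⁷ m.
Vis-viva: v² = μ(2/r − 1/a) = 3.986×10¹⁴ × (1.543×10⁻⁷ − 8.447×10⁻⁸) = 2.785×10⁷ m²/s².
v = 5278 m/s = 5.278 km/s.

v ≈ 5.28 km/s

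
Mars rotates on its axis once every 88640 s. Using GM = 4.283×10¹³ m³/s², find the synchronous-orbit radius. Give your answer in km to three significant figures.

A synchronous orbit has period T, so by Kepler's third law a = (μT²/4π²)^(1/3).
μT²/4π² = 4.283×10¹³ × (8.864×10⁴)² / 39.48 = 8.524×10²¹ m³.
a = 2.043×10⁷ m = 20428 km.

r_sync ≈ 20400 km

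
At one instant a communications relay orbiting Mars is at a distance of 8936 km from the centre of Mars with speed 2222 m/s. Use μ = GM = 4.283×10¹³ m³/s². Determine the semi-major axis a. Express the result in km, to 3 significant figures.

r = 8.936×10⁶ m.
Specific orbital energy ε = v²/2 − μ/r = (2222)²/2 − 4.283×10¹³/8.936×10⁶ = -2.324×10⁶ J/kg.
Since ε = −μ/(2a), a = −μ/(2ε) = 9.213×10⁶ m = 9213.4 km.

a ≈ 9210 km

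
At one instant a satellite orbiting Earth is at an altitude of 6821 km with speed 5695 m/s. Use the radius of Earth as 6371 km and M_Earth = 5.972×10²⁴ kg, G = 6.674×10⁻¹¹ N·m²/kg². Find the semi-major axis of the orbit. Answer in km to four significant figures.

a ≈ 14240 km

μ = GM = 6.674×10⁻¹¹ × 5.972×10²⁴ = 3.986×10¹⁴ m³/s².
r = 6371 + 6821 = 13192 km = 1.319×10⁷ m.
Specific orbital energy ε = v²/2 − μ/r = (5695)²/2 − 3.986×10¹⁴/1.319×10⁷ = -1.400×10⁷ J/kg.
Since ε = −μ/(2a), a = −μ/(2ε) = 1.424×10⁷ m = 14238 km.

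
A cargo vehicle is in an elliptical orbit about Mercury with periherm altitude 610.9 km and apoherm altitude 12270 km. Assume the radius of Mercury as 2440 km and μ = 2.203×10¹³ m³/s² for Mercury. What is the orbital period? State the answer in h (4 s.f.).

T ≈ 9.841 h

r_p = 2440 + 610.9 = 3050.9 km = 3.0509×10⁶ m.
r_a = 2440 + 12270 = 14710 km = 1.4710×10⁷ m.
Semi-major axis a = (r_p + r_a)/2 = (3050.9 + 14710)/2 = 8880.5 km = 8.880×10⁶ m.
By Kepler's third law T = 2π√(a³/μ) = 2π × 5.638×10³ = 3.543×10⁴ s.
= 9.841 h.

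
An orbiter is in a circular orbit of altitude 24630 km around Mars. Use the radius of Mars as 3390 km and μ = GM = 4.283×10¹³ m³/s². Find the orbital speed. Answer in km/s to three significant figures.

r = 3390 + 24630 = 28020 km = 2.8020×10⁷ m.
For a circular orbit v = √(μ/r) = √(4.283×10¹³ / 2.802×10⁷) = √(1.529×10⁶) = 1236 m/s.
That is 1.236 km/s.

v ≈ 1.24 km/s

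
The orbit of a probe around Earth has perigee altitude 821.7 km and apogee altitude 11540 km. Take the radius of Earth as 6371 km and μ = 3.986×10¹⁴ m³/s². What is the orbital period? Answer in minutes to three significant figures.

T ≈ 233 minutes

r_p = 6371 + 821.7 = 7192.7 km = 7.1927×10⁶ m.
r_a = 6371 + 11540 = 17911 km = 1.7911×10⁷ m.
Semi-major axis a = (r_p + r_a)/2 = (7192.7 + 17911)/2 = 12552 km = 1.255×10⁷ m.
By Kepler's third law T = 2π√(a³/μ) = 2π × 2.227×10³ = 1.399×10⁴ s.
= 233.2 minutes.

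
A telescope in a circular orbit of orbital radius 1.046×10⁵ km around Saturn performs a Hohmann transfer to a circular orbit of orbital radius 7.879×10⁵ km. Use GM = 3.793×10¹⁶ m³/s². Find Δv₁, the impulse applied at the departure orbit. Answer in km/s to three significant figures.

Δv ≈ 6.26 km/s

r₁ = 1.046×10⁵ km = 1.046×10⁸ m.
r₂ = 7.879×10⁵ km = 7.879×10⁸ m.
Transfer ellipse a_t = (r₁ + r₂)/2 = 4.462×10⁸ m.
At r₁: circular v_c1 = √(μ/r₁) = 19040 m/s; transfer-perikrone v_p = √[μ(2/r₁ − 1/a_t)] = 25300 m/s.
Δv₁ = v_p − v_c1 = 6260 m/s.
= 6.260 km/s.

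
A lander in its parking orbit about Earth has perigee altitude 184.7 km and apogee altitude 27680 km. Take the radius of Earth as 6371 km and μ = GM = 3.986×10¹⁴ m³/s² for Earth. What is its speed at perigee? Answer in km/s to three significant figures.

v ≈ 10.1 km/s

r_p = 6371 + 184.7 = 6555.7 km = 6.5557×10⁶ m.
r_a = 6371 + 27680 = 34051 km = 3.4051×10⁷ m.
Semi-major axis a = (r_p + r_a)/2 = 20303 km = 2.030×10⁷ m.
Vis-viva: v² = μ(2/r − 1/a) = 3.986×10¹⁴ × (3.051×10⁻⁷ − 4.925×10⁻⁸) = 1.020×10⁸ m²/s².
v = 10100 m/s = 10.10 km/s.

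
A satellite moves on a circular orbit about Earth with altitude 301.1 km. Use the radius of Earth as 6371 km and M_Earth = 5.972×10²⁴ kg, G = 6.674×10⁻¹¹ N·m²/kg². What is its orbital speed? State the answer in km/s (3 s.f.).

v ≈ 7.73 km/s

μ = GM = 6.674×10⁻¹¹ × 5.972×10²⁴ = 3.986×10¹⁴ m³/s².
r = 6371 + 301.1 = 6672.1 km = 6.6721×10⁶ m.
For a circular orbit v = √(μ/r) = √(3.986×10¹⁴ / 6.672×10⁶) = √(5.974×10⁷) = 7729 m/s.
That is 7.729 km/s.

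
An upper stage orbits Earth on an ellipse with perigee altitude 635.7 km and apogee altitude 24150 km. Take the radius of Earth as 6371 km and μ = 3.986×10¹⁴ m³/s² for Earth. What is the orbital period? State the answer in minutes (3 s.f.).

T ≈ 426 minutes

r_p = 6371 + 635.7 = 7006.7 km = 7.0067×10⁶ m.
r_a = 6371 + 24150 = 30521 km = 3.0521×10⁷ m.
Semi-major axis a = (r_p + r_a)/2 = (7006.7 + 30521)/2 = 18764 km = 1.876×10⁷ m.
By Kepler's third law T = 2π√(a³/μ) = 2π × 4.071×10³ = 2.558×10⁴ s.
= 426.3 minutes.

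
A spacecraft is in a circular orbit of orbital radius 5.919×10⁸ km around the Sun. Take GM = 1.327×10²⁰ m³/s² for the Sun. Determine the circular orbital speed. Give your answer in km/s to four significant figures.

v ≈ 14.97 km/s

r = 5.919×10⁸ km = 5.919×10¹¹ m.
For a circular orbit v = √(μ/r) = √(1.327×10²⁰ / 5.919×10¹¹) = √(2.242×10⁸) = 14970 m/s.
That is 14.97 km/s.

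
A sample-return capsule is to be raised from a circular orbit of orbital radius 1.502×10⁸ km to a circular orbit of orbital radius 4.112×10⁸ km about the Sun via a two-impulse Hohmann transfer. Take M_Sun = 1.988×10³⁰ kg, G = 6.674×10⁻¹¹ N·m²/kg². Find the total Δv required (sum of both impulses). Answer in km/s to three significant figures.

μ = GM = 6.674×10⁻¹¹ × 1.988×10³⁰ = 1.327×10²⁰ m³/s².
r₁ = 1.502×10⁸ km = 1.502×10¹¹ m.
r₂ = 4.112×10⁸ km = 4.112×10¹¹ m.
Transfer ellipse a_t = (r₁ + r₂)/2 = 2.807×10¹¹ m.
At r₁: circular v_c1 = √(μ/r₁) = 29720 m/s; transfer-perihelion v_p = √[μ(2/r₁ − 1/a_t)] = 35970 m/s.
Δv₁ = v_p − v_c1 = 6251 m/s.
At r₂: circular v_c2 = √(μ/r₂) = 17960 m/s; transfer-aphelion v_a = √[μ(2/r₂ − 1/a_t)] = 13140 m/s.
Δv₂ = v_c2 − v_a = 4823 m/s.
Total Δv = Δv₁ + Δv₂ = 11070 m/s = 11.07 km/s.

Δv_total ≈ 11.1 km/s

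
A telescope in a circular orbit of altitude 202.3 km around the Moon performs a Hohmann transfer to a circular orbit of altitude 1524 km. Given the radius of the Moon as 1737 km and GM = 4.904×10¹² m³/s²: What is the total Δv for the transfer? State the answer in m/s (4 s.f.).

Δv_total ≈ 357.9 m/s

r₁ = 1737 + 202.3 = 1939.3 km = 1.9393×10⁶ m.
r₂ = 1737 + 1524 = 3261.0 km = 3.2610×10⁶ m.
Transfer ellipse a_t = (r₁ + r₂)/2 = 2.600×10⁶ m.
At r₁: circular v_c1 = √(μ/r₁) = 1590 m/s; transfer-perilune v_p = √[μ(2/r₁ − 1/a_t)] = 1781 m/s.
Δv₁ = v_p − v_c1 = 190.7 m/s.
At r₂: circular v_c2 = √(μ/r₂) = 1226 m/s; transfer-apolune v_a = √[μ(2/r₂ − 1/a_t)] = 1059 m/s.
Δv₂ = v_c2 − v_a = 167.2 m/s.
Total Δv = Δv₁ + Δv₂ = 357.9 m/s.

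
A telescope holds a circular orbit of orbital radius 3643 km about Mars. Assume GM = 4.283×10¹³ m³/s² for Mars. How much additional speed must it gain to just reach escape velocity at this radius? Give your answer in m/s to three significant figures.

r = 3643 km = 3.643×10⁶ m.
Circular speed v_c = √(μ/r) = 3429 m/s.
Escape speed v_esc = √(2μ/r) = √2 × v_c = 4849 m/s.
Δv = v_esc − v_c = 1420 m/s.

Δv ≈ 1420 m/s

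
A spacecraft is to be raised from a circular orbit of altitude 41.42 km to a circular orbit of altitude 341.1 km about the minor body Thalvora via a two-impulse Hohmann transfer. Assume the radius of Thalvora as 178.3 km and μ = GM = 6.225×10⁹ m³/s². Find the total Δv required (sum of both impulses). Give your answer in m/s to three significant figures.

Δv_total ≈ 56.3 m/s

r₁ = 178.3 + 41.42 = 219.72 km = 2.1972×10⁵ m.
r₂ = 178.3 + 341.1 = 519.40 km = 5.1940×10⁵ m.
Transfer ellipse a_t = (r₁ + r₂)/2 = 3.696×10⁵ m.
At r₁: circular v_c1 = √(μ/r₁) = 168.3 m/s; transfer-periapsis v_p = √[μ(2/r₁ − 1/a_t)] = 199.5 m/s.
Δv₁ = v_p − v_c1 = 31.23 m/s.
At r₂: circular v_c2 = √(μ/r₂) = 109.5 m/s; transfer-apoapsis v_a = √[μ(2/r₂ − 1/a_t)] = 84.41 m/s.
Δv₂ = v_c2 − v_a = 25.06 m/s.
Total Δv = Δv₁ + Δv₂ = 56.29 m/s.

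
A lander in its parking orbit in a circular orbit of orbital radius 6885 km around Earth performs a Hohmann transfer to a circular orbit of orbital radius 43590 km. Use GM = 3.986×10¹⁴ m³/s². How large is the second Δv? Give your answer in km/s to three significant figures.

r₁ = 6885 km = 6.885×10⁶ m.
r₂ = 43590 km = 4.359×10⁷ m.
Transfer ellipse a_t = (r₁ + r₂)/2 = 2.524×10⁷ m.
At r₁: circular v_c1 = √(μ/r₁) = 7609 m/s; transfer-perigee v_p = √[μ(2/r₁ − 1/a_t)] = 10000 m/s.
At r₂: circular v_c2 = √(μ/r₂) = 3024 m/s; transfer-apogee v_a = √[μ(2/r₂ − 1/a_t)] = 1579 m/s.
Δv₂ = v_c2 − v_a = 1445 m/s.
= 1.445 km/s.

Δv ≈ 1.44 km/s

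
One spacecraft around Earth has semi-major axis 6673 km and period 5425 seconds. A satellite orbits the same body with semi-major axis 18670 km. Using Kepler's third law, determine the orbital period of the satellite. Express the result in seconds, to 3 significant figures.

T₂ ≈ 25400 seconds

Kepler's third law: T² ∝ a³, so T₂ = T₁ (a₂/a₁)^(3/2).
a₂/a₁ = 2.798, (a₂/a₁)^(3/2) = 4.680.
T₂ = 5425 × 4.680 = 25390 seconds.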